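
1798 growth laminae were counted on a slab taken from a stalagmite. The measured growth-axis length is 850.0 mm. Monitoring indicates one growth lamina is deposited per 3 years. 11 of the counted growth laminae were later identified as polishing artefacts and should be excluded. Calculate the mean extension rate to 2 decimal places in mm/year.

Adjusted count: 1798 − 11 = 1787 growth laminae.
1787 growth laminae at 3 years each span 1787 × 3 = 5361 years.
850.0 mm over 5361 years gives 850.0 / 5361 ≈ 0.16 mm/year.

0.16 mm/year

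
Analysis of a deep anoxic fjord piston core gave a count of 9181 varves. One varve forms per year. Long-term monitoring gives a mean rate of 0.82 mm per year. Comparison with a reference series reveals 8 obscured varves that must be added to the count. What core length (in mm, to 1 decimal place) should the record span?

After corrections the count is 9181 + 8 = 9189 varves.
Length ≈ 0.82 × 9189 = 7535.0 mm.

7535.0 mm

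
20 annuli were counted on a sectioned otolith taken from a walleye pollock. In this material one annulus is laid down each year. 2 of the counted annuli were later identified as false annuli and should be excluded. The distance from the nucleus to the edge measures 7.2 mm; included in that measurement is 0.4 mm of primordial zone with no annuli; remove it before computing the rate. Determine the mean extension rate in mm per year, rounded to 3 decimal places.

0.378 mm per year

Correcting the raw count gives 20 − 2 = 18 true annuli.
Net length = 7.2 − 0.4 = 6.8 mm.
Mean rate = 6.8 mm / 18 years ≈ 0.378 mm per year.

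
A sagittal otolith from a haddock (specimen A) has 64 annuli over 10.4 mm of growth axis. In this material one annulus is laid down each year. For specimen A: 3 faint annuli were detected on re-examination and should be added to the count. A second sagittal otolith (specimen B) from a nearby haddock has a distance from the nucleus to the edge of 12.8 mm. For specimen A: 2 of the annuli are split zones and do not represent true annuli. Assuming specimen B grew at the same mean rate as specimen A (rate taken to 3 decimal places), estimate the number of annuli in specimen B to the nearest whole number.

Specimen A: true annulus count = 64 − 2 + 3 = 65.
A: 10.4 mm over 65 years gives 10.4 / 65 ≈ 0.160 mm per year.
B spans 12.8 / 0.160 = 80.00 years ≈ 80 annuli.

80 annuli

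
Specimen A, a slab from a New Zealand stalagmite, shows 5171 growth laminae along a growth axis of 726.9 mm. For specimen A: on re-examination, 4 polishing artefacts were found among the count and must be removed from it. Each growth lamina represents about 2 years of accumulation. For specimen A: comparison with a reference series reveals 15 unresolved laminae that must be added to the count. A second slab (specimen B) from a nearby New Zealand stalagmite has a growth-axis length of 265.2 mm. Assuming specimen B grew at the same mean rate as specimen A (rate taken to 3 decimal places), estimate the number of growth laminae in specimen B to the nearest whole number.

1894 growth laminae

Specimen A: correcting the raw count gives 5171 − 4 + 15 = 5182 true growth laminae.
Specimen A: 5182 growth laminae at 2 years each span 5182 × 2 = 10364 years.
A: 726.9 mm over 10364 years gives 726.9 / 10364 ≈ 0.070 mm per year.
B spans 265.2 / 0.070 = 3788.57 years; at 2 years per growth lamina that is 3788.57 / 2 ≈ 1894 growth laminae.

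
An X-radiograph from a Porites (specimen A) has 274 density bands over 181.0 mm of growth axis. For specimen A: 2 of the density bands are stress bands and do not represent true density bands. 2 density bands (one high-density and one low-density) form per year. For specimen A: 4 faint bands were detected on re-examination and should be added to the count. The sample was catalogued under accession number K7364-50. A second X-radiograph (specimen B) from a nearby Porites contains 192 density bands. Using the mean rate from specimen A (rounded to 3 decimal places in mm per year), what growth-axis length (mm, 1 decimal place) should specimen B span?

Specimen A: after corrections the count is 274 − 2 + 4 = 276 density bands.
Specimen A: dividing by 2 density bands per year: 276 / 2 = 138 years.
A: 181.0 mm over 138 years gives 181.0 / 138 ≈ 1.312 mm per year.
Specimen B: 192 density bands at 2 per year is 192 / 2 = 96 years. B's length ≈ 1.312 × 96 = 126.0 mm.

126.0 mm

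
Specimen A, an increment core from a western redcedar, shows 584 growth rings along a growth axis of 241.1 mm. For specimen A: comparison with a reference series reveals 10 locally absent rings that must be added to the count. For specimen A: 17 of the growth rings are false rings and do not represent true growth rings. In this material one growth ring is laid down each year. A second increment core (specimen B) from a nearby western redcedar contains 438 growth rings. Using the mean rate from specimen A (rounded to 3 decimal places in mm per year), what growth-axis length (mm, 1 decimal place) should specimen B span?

Specimen A: true growth ring count = 584 − 17 + 10 = 577.
A: Mean rate = 241.1 mm / 577 years ≈ 0.418 mm/yr.
For B, 0.418 mm/year × 438 years = 183.1 mm.

183.1 mm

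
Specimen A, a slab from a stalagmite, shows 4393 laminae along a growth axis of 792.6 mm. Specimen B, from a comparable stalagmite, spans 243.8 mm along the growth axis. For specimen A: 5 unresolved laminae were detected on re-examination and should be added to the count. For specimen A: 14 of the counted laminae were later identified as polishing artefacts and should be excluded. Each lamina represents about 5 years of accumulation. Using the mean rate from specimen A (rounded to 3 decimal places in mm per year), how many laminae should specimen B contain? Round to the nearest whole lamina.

Specimen A: adjusted count: 4393 − 14 + 5 = 4384 laminae.
Specimen A: at 5 years per lamina, 4384 × 5 = 21920 years.
A: Mean rate = 792.6 mm / 21920 years ≈ 0.036 mm per year.
Specimen B: 243.8 mm / 0.036 mm per year = 6772.22 years; at 5 years per lamina that is 6772.22 / 5 ≈ 1354 laminae.

1354 laminae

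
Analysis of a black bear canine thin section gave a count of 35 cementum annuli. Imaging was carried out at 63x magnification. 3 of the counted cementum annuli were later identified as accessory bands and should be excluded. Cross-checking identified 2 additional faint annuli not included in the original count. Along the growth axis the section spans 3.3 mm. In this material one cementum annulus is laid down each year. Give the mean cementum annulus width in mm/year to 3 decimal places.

Correcting the raw count gives 35 − 3 + 2 = 34 true cementum annuli.
Extension rate ≈ 3.3 / 34 = 0.097 mm/year.

0.097 mm/year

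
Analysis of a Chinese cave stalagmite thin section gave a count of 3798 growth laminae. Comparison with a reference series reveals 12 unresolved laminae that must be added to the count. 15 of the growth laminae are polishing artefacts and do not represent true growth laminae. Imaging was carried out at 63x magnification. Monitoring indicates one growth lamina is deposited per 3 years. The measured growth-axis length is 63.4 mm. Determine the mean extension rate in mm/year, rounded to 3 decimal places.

After corrections the count is 3798 − 15 + 12 = 3795 growth laminae.
At 3 years per growth lamina, 3795 × 3 = 11385 years.
63.4 mm over 11385 years gives 63.4 / 11385 ≈ 0.006 mm/year.

0.006 mm/year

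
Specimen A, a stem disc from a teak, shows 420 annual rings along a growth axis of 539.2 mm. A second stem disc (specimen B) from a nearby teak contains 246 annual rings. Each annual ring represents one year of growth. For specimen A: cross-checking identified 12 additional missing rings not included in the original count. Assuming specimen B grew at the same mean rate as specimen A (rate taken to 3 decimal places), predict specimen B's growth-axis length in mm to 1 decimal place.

307.0 mm

Specimen A: true annual ring count = 420 + 12 = 432.
A: 539.2 mm over 432 years gives 539.2 / 432 ≈ 1.248 mm per year.
B's length ≈ 1.248 × 246 = 307.0 mm.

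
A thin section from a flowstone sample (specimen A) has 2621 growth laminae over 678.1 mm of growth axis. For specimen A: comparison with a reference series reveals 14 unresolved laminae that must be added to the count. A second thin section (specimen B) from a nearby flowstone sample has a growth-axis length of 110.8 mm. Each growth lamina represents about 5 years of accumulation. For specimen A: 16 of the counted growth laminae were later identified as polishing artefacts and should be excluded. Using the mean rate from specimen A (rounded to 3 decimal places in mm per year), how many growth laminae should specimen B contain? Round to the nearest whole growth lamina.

Specimen A: after corrections the count is 2621 − 16 + 14 = 2619 growth laminae.
Specimen A: 2619 growth laminae at 5 years each span 2619 × 5 = 13095 years.
A: 678.1 mm over 13095 years gives 678.1 / 13095 ≈ 0.052 mm per year.
B spans 110.8 / 0.052 = 2130.77 years; at 5 years per growth lamina that is 2130.77 / 5 ≈ 426 growth laminae.

426 growth laminae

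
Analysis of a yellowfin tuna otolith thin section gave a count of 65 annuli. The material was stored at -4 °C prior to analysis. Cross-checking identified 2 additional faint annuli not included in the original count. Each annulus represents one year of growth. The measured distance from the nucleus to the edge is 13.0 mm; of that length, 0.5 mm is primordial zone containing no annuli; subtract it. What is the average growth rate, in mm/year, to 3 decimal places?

0.187 mm/year

Adjusted count: 65 + 2 = 67 annuli.
Net length = 13.0 − 0.5 = 12.5 mm.
12.5 mm over 67 years gives 12.5 / 67 ≈ 0.187 mm/year.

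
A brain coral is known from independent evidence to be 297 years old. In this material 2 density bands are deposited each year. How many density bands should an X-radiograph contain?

With 2 density bands per year, 297 years would produce 297 × 2 = 594 density bands.
So 594 density bands should be present.

594 density bands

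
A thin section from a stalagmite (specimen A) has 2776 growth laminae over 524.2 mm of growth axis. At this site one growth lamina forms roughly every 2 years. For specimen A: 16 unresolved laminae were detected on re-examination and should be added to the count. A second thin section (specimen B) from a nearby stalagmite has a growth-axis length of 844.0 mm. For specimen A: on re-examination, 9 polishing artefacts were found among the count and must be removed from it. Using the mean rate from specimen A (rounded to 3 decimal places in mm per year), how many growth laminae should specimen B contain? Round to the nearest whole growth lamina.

4489 growth laminae

Specimen A: adjusted count: 2776 − 9 + 16 = 2783 growth laminae.
Specimen A: 2783 growth laminae at 2 years each span 2783 × 2 = 5566 years.
A: Extension rate ≈ 524.2 / 5566 = 0.094 mm per year.
Specimen B: 844.0 mm / 0.094 mm per year = 8978.72 years; at 2 years per growth lamina that is 8978.72 / 2 ≈ 4489 growth laminae.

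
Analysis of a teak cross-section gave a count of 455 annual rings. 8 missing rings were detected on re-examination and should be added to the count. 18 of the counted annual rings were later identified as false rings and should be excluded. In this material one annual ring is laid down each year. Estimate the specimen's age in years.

445 years

Adjusted count: 455 − 18 + 8 = 445 annual rings.
At one annual ring per year, that is 445 years.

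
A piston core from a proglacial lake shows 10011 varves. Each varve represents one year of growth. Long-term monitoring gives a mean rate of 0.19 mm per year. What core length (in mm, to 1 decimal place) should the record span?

1902.1 mm

10011 years of growth are recorded.
Length ≈ 0.19 × 10011 = 1902.1 mm.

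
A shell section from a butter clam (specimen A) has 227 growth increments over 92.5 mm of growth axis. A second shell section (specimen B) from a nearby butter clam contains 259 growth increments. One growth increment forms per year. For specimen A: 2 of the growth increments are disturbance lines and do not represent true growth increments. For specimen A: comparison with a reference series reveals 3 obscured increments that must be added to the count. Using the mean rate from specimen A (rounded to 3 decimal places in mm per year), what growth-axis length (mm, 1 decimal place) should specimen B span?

105.2 mm

Specimen A: after corrections the count is 227 − 2 + 3 = 228 growth increments.
A: Extension rate ≈ 92.5 / 228 = 0.406 mm/yr.
For B, 0.406 mm/year × 259 years = 105.2 mm.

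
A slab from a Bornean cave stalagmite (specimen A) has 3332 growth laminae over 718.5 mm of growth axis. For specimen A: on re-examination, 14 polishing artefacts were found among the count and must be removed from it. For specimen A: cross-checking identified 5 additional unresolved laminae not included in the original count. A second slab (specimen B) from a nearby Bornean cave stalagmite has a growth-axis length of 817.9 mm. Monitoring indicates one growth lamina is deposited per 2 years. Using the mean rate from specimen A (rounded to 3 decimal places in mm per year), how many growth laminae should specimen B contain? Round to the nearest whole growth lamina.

Specimen A: correcting the raw count gives 3332 − 14 + 5 = 3323 true growth laminae.
Specimen A: multiplying by 2 years per growth lamina: 3323 × 2 = 6646 years.
A: Extension rate ≈ 718.5 / 6646 = 0.108 mm/year.
B spans 817.9 / 0.108 = 7573.15 years; at 2 years per growth lamina that is 7573.15 / 2 ≈ 3787 growth laminae.

3787 growth laminae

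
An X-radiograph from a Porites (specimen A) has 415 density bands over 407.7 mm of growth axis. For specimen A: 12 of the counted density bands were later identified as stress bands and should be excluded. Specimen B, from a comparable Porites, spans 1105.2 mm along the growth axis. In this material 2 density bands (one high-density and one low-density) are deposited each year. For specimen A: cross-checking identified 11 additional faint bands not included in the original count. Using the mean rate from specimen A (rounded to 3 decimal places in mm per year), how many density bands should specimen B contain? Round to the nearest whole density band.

1122 density bands

Specimen A: true density band count = 415 − 12 + 11 = 414.
Specimen A: dividing by 2 density bands per year: 414 / 2 = 207 years.
A: 407.7 mm over 207 years gives 407.7 / 207 ≈ 1.970 mm/year.
B spans 1105.2 / 1.970 = 561.02 years; at 2 density bands per year that is 561.02 × 2 ≈ 1122 density bands.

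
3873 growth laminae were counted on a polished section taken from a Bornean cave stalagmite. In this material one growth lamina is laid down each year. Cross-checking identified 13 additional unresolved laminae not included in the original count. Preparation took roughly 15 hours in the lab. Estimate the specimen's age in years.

3886 years

Adjusted count: 3873 + 13 = 3886 growth laminae.
One growth lamina per year makes the duration 3886 years.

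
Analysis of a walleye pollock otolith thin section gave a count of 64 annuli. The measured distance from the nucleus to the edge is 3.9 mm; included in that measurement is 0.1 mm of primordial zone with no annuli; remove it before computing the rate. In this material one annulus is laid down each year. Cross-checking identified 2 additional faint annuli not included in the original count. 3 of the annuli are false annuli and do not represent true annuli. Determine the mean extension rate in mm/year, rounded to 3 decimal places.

After corrections the count is 64 − 3 + 2 = 63 annuli.
Removing the 0.1 mm offcut leaves 3.9 − 0.1 = 3.8 mm.
Mean rate = 3.8 mm / 63 years ≈ 0.060 mm/year.

0.060 mm/year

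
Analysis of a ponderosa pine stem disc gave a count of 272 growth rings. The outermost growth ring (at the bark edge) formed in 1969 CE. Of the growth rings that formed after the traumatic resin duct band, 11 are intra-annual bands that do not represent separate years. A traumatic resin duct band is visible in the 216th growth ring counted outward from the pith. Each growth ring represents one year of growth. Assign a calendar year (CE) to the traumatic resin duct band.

1924 CE

The traumatic resin duct band sits at growth ring 216 from the pith, so 272 − 216 = 56 growth rings formed after it.
Excluding 11 false growth rings: 56 − 11 = 45.
The growth ring at the bark edge is 1969 CE, so the traumatic resin duct band dates to 1969 − 45 = 1924 CE.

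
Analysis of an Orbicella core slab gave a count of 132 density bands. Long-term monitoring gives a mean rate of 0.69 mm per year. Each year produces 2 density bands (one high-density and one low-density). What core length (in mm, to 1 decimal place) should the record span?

45.5 mm

132 density bands at 2 per year is 132 / 2 = 66 years.
Length ≈ 0.69 × 66 = 45.5 mm.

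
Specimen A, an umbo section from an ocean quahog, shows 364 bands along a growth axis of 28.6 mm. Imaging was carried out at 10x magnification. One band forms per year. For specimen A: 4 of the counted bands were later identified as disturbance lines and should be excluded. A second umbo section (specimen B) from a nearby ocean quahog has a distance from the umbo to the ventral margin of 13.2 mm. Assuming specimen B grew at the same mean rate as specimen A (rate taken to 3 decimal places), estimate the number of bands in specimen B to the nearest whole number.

167 bands

Specimen A: correcting the raw count gives 364 − 4 = 360 true bands.
A: Extension rate ≈ 28.6 / 360 = 0.079 mm/year.
B spans 13.2 / 0.079 = 167.09 years ≈ 167 bands.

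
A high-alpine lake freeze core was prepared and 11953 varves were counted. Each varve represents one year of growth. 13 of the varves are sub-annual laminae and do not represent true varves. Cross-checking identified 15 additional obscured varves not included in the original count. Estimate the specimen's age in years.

11955 years

After corrections the count is 11953 − 13 + 15 = 11955 varves.
One varve per year makes the duration 11955 years.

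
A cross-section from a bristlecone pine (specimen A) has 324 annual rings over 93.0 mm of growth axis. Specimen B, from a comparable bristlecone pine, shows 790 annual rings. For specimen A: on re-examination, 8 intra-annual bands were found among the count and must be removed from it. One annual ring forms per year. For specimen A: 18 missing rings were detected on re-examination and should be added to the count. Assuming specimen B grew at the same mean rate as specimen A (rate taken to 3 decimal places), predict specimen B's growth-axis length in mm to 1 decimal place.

Specimen A: adjusted count: 324 − 8 + 18 = 334 annual rings.
A: Mean rate = 93.0 mm / 334 years ≈ 0.278 mm per year.
Length of B = 0.278 × 790 = 219.6 mm.

219.6 mm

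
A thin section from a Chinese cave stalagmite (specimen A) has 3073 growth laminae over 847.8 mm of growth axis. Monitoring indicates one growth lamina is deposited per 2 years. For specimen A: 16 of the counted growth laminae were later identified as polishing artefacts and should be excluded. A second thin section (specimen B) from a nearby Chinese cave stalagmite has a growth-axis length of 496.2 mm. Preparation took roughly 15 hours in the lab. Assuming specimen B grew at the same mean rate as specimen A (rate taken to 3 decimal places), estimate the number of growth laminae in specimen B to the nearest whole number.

Specimen A: correcting the raw count gives 3073 − 16 = 3057 true growth laminae.
Specimen A: 3057 growth laminae at 2 years each span 3057 × 2 = 6114 years.
A: Extension rate ≈ 847.8 / 6114 = 0.139 mm/yr.
B spans 496.2 / 0.139 = 3569.78 years; at 2 years per growth lamina that is 3569.78 / 2 ≈ 1785 growth laminae.

1785 growth laminae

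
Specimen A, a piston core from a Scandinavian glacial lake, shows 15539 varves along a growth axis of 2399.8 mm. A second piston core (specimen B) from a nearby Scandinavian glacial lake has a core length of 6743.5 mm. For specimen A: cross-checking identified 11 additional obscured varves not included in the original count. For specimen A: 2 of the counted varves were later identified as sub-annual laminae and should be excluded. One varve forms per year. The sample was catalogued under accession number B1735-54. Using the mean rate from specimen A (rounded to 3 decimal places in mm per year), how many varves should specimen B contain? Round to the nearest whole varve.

Specimen A: after corrections the count is 15539 − 2 + 11 = 15548 varves.
A: Mean rate = 2399.8 mm / 15548 years ≈ 0.154 mm/yr.
For B, 6743.5 / 0.154 = 43788.96 years ≈ 43789 varves.

43789 varves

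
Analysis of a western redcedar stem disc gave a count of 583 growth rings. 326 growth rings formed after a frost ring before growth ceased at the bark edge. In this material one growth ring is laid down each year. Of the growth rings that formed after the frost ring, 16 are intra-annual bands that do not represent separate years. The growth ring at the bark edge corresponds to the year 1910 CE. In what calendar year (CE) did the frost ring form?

1600 CE

326 growth rings formed after the frost ring.
Removing the 16 false growth rings leaves 326 − 16 = 310 true growth rings beyond the frost ring.
The growth ring at the bark edge is 1910 CE, so the frost ring dates to 1910 − 310 = 1600 CE.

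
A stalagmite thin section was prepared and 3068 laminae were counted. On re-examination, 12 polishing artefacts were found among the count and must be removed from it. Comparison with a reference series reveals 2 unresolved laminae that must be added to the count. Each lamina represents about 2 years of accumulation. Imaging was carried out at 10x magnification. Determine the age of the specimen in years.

True lamina count = 3068 − 12 + 2 = 3058.
At 2 years per lamina, 3058 × 2 = 6116 years.

6116 years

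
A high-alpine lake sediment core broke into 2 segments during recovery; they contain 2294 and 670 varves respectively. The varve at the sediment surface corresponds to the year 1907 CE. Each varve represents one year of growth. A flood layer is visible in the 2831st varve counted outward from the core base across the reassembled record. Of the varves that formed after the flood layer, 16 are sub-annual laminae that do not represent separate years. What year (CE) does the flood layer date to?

1790 CE

Total varves = 2294 + 670 = 2964.
The flood layer sits at varve 2831 from the core base, so 2964 − 2831 = 133 varves formed after it.
133 − 16 false = 117 true varves after the flood layer.
Counting back 117 years from 1907 CE places the flood layer in 1907 − 117 = 1790 CE.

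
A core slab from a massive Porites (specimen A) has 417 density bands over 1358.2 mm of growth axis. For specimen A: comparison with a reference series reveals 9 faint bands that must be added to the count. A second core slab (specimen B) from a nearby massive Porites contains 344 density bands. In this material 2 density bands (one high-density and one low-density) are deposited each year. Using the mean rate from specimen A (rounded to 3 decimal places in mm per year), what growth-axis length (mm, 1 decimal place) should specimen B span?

Specimen A: true density band count = 417 + 9 = 426.
Specimen A: with 2 density bands per year, 426 / 2 = 213 years.
A: Mean rate = 1358.2 mm / 213 years ≈ 6.377 mm/year.
Specimen B: 344 density bands at 2 per year is 344 / 2 = 172 years. For B, 6.377 mm/year × 172 years = 1096.8 mm.

1096.8 mm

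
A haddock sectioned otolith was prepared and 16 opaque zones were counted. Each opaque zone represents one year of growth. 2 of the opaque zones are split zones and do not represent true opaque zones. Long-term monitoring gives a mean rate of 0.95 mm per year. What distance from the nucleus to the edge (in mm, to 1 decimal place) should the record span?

After corrections the count is 16 − 2 = 14 opaque zones.
14 years at 0.95 mm/year gives 0.95 × 14 = 13.3 mm.

13.3 mm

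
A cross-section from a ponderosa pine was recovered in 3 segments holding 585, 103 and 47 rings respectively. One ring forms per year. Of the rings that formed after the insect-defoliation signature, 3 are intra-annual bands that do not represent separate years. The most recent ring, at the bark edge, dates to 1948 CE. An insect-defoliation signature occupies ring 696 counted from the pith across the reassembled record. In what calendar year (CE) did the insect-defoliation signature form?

Total rings = 585 + 103 + 47 = 735.
Between ring 696 and the bark edge there are 735 − 696 = 39 rings.
Removing the 3 false rings leaves 39 − 3 = 36 true rings beyond the insect-defoliation signature.
1948 − 36 = 1912 CE.

1912 CE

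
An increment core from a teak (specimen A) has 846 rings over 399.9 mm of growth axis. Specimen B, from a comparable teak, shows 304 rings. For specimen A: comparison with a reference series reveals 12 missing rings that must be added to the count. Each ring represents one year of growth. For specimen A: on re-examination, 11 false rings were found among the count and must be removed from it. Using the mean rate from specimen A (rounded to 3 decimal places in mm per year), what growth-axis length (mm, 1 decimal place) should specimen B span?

Specimen A: true ring count = 846 − 11 + 12 = 847.
A: 399.9 mm over 847 years gives 399.9 / 847 ≈ 0.472 mm/year.
B's length ≈ 0.472 × 304 = 143.5 mm.

143.5 mm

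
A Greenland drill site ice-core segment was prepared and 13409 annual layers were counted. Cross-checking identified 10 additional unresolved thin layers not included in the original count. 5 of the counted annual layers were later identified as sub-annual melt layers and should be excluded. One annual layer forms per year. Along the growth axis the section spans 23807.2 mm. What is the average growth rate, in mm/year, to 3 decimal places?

Adjusted count: 13409 − 5 + 10 = 13414 annual layers.
Extension rate ≈ 23807.2 / 13414 = 1.775 mm/year.

1.775 mm/year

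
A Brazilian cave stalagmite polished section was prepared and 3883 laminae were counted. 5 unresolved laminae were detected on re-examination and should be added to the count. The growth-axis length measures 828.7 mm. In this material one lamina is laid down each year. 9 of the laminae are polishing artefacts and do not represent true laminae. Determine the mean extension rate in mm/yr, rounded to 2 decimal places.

0.21 mm/yr

Correcting the raw count gives 3883 − 9 + 5 = 3879 true laminae.
Extension rate ≈ 828.7 / 3879 = 0.21 mm/yr.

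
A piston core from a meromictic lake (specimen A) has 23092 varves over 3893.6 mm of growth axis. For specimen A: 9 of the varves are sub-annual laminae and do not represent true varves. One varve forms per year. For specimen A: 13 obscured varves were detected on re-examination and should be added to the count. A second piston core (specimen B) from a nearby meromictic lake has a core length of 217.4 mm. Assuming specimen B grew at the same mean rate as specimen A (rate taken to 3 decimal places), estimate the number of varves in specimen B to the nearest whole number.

Specimen A: after corrections the count is 23092 − 9 + 13 = 23096 varves.
A: Extension rate ≈ 3893.6 / 23096 = 0.169 mm per year.
For B, 217.4 / 0.169 = 1286.39 years ≈ 1286 varves.

1286 varves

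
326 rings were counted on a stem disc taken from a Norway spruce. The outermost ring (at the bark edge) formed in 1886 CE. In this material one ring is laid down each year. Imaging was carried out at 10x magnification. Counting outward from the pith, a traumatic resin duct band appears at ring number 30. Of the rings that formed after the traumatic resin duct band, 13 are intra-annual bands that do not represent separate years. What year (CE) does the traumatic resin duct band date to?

Between ring 30 and the bark edge there are 326 − 30 = 296 rings.
Removing the 13 false rings leaves 296 − 13 = 283 true rings beyond the traumatic resin duct band.
The ring at the bark edge is 1886 CE, so the traumatic resin duct band dates to 1886 − 283 = 1603 CE.

1603 CE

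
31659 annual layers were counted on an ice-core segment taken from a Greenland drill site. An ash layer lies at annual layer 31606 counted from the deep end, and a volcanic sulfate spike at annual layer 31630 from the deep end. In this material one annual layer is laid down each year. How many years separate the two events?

24 years

The two markers are separated by 31630 − 31606 = 24 annual layers.
At one annual layer per year, 24 years elapsed between them.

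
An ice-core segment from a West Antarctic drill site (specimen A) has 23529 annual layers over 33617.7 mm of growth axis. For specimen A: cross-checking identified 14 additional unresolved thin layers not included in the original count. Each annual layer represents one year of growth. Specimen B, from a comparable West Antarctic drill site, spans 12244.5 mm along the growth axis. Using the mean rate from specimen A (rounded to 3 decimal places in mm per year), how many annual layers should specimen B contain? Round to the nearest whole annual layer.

8575 annual layers

Specimen A: after corrections the count is 23529 + 14 = 23543 annual layers.
A: 33617.7 mm over 23543 years gives 33617.7 / 23543 ≈ 1.428 mm/yr.
For B, 12244.5 / 1.428 = 8574.58 years ≈ 8575 annual layers.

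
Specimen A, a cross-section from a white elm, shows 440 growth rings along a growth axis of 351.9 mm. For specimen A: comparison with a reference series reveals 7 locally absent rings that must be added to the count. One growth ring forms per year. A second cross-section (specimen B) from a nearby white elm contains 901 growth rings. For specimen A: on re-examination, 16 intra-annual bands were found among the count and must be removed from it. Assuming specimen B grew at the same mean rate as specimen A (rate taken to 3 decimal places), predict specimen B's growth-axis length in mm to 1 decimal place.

Specimen A: true growth ring count = 440 − 16 + 7 = 431.
A: 351.9 mm over 431 years gives 351.9 / 431 ≈ 0.816 mm/year.
B's length ≈ 0.816 × 901 = 735.2 mm.

735.2 mm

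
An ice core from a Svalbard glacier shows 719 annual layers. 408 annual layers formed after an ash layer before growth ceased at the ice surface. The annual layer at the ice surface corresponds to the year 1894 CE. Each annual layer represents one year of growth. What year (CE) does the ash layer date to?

408 annual layers post-date the ash layer.
Counting back 408 years from 1894 CE places the ash layer in 1894 − 408 = 1486 CE.

1486 CE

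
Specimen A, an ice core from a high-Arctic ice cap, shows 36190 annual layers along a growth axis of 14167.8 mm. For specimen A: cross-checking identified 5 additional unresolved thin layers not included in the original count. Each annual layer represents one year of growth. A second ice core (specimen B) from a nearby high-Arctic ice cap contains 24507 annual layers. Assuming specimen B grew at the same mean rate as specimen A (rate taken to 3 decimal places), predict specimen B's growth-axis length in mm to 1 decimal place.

9582.2 mm

Specimen A: adjusted count: 36190 + 5 = 36195 annual layers.
A: Mean rate = 14167.8 mm / 36195 years ≈ 0.391 mm/year.
For B, 0.391 mm/year × 24507 years = 9582.2 mm.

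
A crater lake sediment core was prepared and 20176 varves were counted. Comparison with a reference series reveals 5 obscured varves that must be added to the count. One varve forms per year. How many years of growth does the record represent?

Correcting the raw count gives 20176 + 5 = 20181 true varves.
At one varve per year, that is 20181 years.

20181 years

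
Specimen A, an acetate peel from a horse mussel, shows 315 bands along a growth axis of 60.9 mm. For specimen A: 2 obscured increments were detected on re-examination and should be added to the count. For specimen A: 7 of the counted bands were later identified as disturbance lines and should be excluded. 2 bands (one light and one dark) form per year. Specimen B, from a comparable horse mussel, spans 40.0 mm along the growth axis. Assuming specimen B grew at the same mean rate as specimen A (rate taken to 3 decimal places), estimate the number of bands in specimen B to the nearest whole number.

Specimen A: correcting the raw count gives 315 − 7 + 2 = 310 true bands.
Specimen A: with 2 bands per year, 310 / 2 = 155 years.
A: Mean rate = 60.9 mm / 155 years ≈ 0.393 mm per year.
B spans 40.0 / 0.393 = 101.78 years; at 2 bands per year that is 101.78 × 2 ≈ 204 bands.

204 bands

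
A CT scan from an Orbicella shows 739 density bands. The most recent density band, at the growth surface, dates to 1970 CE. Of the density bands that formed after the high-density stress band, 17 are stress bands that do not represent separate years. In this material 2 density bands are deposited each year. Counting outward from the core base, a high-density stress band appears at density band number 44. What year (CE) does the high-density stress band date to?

1631 CE

Between density band 44 and the growth surface there are 739 − 44 = 695 density bands.
695 − 17 false = 678 true density bands after the high-density stress band.
678 density bands at 2 per year is 678 / 2 = 339 years.
1970 − 339 = 1631 CE.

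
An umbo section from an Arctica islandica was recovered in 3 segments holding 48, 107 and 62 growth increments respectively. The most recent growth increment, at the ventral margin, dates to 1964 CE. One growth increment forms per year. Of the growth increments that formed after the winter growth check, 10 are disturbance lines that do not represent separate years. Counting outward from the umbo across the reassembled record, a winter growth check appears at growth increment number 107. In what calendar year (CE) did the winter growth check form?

1864 CE

Total growth increments = 48 + 107 + 62 = 217.
The winter growth check sits at growth increment 107 from the umbo, so 217 − 107 = 110 growth increments formed after it.
Removing the 10 false growth increments leaves 110 − 10 = 100 true growth increments beyond the winter growth check.
1964 − 100 = 1864 CE.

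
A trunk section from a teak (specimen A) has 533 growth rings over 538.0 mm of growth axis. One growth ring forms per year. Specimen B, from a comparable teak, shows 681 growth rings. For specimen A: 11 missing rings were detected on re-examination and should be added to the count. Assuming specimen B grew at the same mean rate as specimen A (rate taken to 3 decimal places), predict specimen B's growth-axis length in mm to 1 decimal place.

673.5 mm

Specimen A: after corrections the count is 533 + 11 = 544 growth rings.
A: Extension rate ≈ 538.0 / 544 = 0.989 mm per year.
For B, 0.989 mm/year × 681 years = 673.5 mm.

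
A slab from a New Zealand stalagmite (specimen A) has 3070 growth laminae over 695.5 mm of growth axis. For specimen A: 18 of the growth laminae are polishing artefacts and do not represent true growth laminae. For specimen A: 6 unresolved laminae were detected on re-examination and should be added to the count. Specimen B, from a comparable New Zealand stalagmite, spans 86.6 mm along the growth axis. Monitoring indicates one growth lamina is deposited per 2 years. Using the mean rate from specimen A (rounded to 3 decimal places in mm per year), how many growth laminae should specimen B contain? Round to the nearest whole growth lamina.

380 growth laminae

Specimen A: after corrections the count is 3070 − 18 + 6 = 3058 growth laminae.
Specimen A: at 2 years per growth lamina, 3058 × 2 = 6116 years.
A: Mean rate = 695.5 mm / 6116 years ≈ 0.114 mm/year.
For B, 86.6 / 0.114 = 759.65 years; at 2 years per growth lamina that is 759.65 / 2 ≈ 380 growth laminae.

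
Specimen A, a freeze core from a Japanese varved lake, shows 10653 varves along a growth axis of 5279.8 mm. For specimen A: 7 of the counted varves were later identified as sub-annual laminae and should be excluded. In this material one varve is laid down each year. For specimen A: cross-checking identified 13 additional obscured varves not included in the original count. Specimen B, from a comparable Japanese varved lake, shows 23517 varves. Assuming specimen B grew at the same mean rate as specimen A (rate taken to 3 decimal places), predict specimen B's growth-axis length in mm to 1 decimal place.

Specimen A: correcting the raw count gives 10653 − 7 + 13 = 10659 true varves.
A: 5279.8 mm over 10659 years gives 5279.8 / 10659 ≈ 0.495 mm/yr.
For B, 0.495 mm/year × 23517 years = 11640.9 mm.

11640.9 mm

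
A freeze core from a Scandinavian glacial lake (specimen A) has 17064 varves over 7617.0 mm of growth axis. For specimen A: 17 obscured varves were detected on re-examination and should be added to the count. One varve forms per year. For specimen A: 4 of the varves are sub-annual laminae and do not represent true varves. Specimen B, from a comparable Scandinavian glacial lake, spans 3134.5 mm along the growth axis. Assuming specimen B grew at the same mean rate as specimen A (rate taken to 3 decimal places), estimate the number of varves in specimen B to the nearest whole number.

Specimen A: adjusted count: 17064 − 4 + 17 = 17077 varves.
A: Extension rate ≈ 7617.0 / 17077 = 0.446 mm per year.
For B, 3134.5 / 0.446 = 7028.03 years ≈ 7028 varves.

7028 varves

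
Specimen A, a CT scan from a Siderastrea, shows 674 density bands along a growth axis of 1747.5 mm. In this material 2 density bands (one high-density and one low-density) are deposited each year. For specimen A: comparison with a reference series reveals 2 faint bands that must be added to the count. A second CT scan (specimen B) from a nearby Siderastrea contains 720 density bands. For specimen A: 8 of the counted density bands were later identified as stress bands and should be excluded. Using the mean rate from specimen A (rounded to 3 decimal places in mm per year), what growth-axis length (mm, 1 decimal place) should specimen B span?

1883.5 mm

Specimen A: adjusted count: 674 − 8 + 2 = 668 density bands.
Specimen A: dividing by 2 density bands per year: 668 / 2 = 334 years.
A: Mean rate = 1747.5 mm / 334 years ≈ 5.232 mm/yr.
Specimen B: 720 density bands at 2 per year is 720 / 2 = 360 years. For B, 5.232 mm/year × 360 years = 1883.5 mm.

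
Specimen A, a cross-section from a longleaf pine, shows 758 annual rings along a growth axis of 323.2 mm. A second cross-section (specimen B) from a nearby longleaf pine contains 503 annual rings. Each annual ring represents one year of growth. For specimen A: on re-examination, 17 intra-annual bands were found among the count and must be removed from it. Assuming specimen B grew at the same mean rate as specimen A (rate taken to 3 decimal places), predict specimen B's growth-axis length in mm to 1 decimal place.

219.3 mm

Specimen A: after corrections the count is 758 − 17 = 741 annual rings.
A: Extension rate ≈ 323.2 / 741 = 0.436 mm/year.
Length of B = 0.436 × 503 = 219.3 mm.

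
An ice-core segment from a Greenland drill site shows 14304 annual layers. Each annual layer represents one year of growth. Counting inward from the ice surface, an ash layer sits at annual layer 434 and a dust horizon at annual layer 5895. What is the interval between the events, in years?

5461 yr

Separation: 5895 − 434 = 5461 annual layers.
One annual layer per year makes the interval 5461 years.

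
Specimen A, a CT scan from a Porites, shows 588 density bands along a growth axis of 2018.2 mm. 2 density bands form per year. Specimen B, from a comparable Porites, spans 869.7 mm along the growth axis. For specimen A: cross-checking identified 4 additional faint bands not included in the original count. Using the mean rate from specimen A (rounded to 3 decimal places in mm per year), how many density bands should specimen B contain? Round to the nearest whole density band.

Specimen A: true density band count = 588 + 4 = 592.
Specimen A: dividing by 2 density bands per year: 592 / 2 = 296 years.
A: Mean rate = 2018.2 mm / 296 years ≈ 6.818 mm per year.
For B, 869.7 / 6.818 = 127.56 years; at 2 density bands per year that is 127.56 × 2 ≈ 255 density bands.

255 density bands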